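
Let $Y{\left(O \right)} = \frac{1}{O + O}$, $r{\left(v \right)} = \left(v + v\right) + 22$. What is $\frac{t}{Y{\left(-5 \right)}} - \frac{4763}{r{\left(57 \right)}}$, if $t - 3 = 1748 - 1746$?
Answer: $- \frac{11563}{136} \approx -85.022$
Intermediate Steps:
$r{\left(v \right)} = 22 + 2 v$ ($r{\left(v \right)} = 2 v + 22 = 22 + 2 v$)
$Y{\left(O \right)} = \frac{1}{2 O}$
$t = 5$ ($t = 3 + \left(1748 - 1746\right) = 3 + 2 = 5$)
$\frac{t}{Y{\left(-5 \right)}} - \frac{4763}{r{\left(57 \right)}} = \frac{5}{\frac{1}{2} \frac{1}{-5}} - \frac{4763}{22 + 2 \cdot 57} = \frac{5}{\frac{1}{2} \left(- \frac{1}{5}\right)} - \frac{4763}{22 + 114} = \frac{5}{- \frac{1}{10}} - \frac{4763}{136} = 5 \left(-10\right) - \frac{4763}{136} = -50 - \frac{4763}{136} = - \frac{11563}{136}$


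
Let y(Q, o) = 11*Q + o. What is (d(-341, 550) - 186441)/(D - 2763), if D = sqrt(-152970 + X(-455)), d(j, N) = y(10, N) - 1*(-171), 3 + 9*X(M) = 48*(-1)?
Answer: 769260645/11680717 + 92805*I*sqrt(1376781)/11680717 ≈ 65.857 + 9.3225*I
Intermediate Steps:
X(M) = -17/3 (X(M) = -1/3 + (48*(-1))/9 = -1/3 + (1/9)*(-48) = -1/3 - 16/3 = -17/3)
y(Q, o) = o + 11*Q
d(j, N) = 281 + N (d(j, N) = (N + 11*10) - 1*(-171) = (N + 110) + 171 = (110 + N) + 171 = 281 + N)
D = I*sqrt(1376781)/3 (D = sqrt(-152970 - 17/3) = sqrt(-458927/3) = I*sqrt(1376781)/3 ≈ 391.12*I)
(d(-341, 550) - 186441)/(D - 2763) = ((281 + 550) - 186441)/(I*sqrt(1376781)/3 - 2763) = (831 - 186441)/(-2763 + I*sqrt(1376781)/3) = -185610/(-2763 + I*sqrt(1376781)/3)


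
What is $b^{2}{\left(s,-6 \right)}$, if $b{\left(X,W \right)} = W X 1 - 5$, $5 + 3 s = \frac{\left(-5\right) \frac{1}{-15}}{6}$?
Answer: $\frac{1936}{81} \approx 23.901$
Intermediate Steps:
$s = - \frac{89}{54}$ ($s = - \frac{5}{3} + \frac{- \frac{5}{-15} \cdot \frac{1}{6}}{3} = - \frac{5}{3} + \frac{\left(-5\right) \left(- \frac{1}{15}\right) \frac{1}{6}}{3} = - \frac{5}{3} + \frac{\frac{1}{3} \cdot \frac{1}{6}}{3} = - \frac{5}{3} + \frac{1}{3} \cdot \frac{1}{18} = - \frac{5}{3} + \frac{1}{54} = - \frac{89}{54} \approx -1.6481$)
$b{\left(X,W \right)} = -5 + W X$ ($b{\left(X,W \right)} = W X - 5 = -5 + W X$)
$b^{2}{\left(s,-6 \right)} = \left(-5 - - \frac{89}{9}\right)^{2} = \left(-5 + \frac{89}{9}\right)^{2} = \left(\frac{44}{9}\right)^{2} = \frac{1936}{81}$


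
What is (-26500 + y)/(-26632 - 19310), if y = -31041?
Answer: 57541/45942 ≈ 1.2525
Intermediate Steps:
(-26500 + y)/(-26632 - 19310) = (-26500 - 31041)/(-26632 - 19310) = -57541/(-45942) = -57541*(-1/45942) = 57541/45942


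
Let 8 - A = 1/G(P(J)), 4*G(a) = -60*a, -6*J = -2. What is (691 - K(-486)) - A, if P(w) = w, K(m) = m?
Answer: 5844/5 ≈ 1168.8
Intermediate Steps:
J = ⅓ (J = -⅙*(-2) = ⅓ ≈ 0.33333)
G(a) = -15*a (G(a) = (-60*a)/4 = -15*a)
A = 41/5 (A = 8 - 1/((-15*⅓)) = 8 - 1/(-5) = 8 - 1*(-⅕) = 8 + ⅕ = 41/5 ≈ 8.2000)
(691 - K(-486)) - A = (691 - 1*(-486)) - 1*41/5 = (691 + 486) - 41/5 = 1177 - 41/5 = 5844/5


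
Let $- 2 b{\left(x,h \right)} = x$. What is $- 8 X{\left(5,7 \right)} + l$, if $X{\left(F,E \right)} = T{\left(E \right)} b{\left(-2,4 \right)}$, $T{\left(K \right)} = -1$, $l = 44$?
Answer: $52$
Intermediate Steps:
$b{\left(x,h \right)} = - \frac{x}{2}$
$X{\left(F,E \right)} = -1$ ($X{\left(F,E \right)} = - \frac{\left(-1\right) \left(-2\right)}{2} = \left(-1\right) 1 = -1$)
$- 8 X{\left(5,7 \right)} + l = \left(-8\right) \left(-1\right) + 44 = 8 + 44 = 52$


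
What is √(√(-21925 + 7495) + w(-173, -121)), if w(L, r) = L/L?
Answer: √(1 + I*√14430) ≈ 7.7823 + 7.7178*I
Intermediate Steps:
w(L, r) = 1
√(√(-21925 + 7495) + w(-173, -121)) = √(√(-21925 + 7495) + 1) = √(√(-14430) + 1) = √(I*√14430 + 1) = √(1 + I*√14430)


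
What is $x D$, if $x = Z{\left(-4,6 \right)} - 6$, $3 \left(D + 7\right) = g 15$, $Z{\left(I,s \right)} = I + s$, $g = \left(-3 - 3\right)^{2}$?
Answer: $-692$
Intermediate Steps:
$g = 36$ ($g = \left(-6\right)^{2} = 36$)
$D = 173$ ($D = -7 + \frac{36 \cdot 15}{3} = -7 + \frac{1}{3} \cdot 540 = -7 + 180 = 173$)
$x = -4$ ($x = \left(-4 + 6\right) - 6 = 2 - 6 = -4$)
$x D = \left(-4\right) 173 = -692$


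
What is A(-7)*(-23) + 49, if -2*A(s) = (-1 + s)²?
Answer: 785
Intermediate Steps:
A(s) = -(-1 + s)²/2
A(-7)*(-23) + 49 = -(-1 - 7)²/2*(-23) + 49 = -½*(-8)²*(-23) + 49 = -½*64*(-23) + 49 = -32*(-23) + 49 = 736 + 49 = 785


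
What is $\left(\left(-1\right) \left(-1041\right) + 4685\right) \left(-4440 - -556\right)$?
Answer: $-22239784$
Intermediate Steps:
$\left(\left(-1\right) \left(-1041\right) + 4685\right) \left(-4440 - -556\right) = \left(1041 + 4685\right) \left(-4440 + 556\right) = 5726 \left(-3884\right) = -22239784$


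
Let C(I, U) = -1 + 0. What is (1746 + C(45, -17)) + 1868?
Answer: 3613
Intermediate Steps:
C(I, U) = -1
(1746 + C(45, -17)) + 1868 = (1746 - 1) + 1868 = 1745 + 1868 = 3613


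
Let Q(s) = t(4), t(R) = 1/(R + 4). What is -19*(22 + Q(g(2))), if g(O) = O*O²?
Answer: -3363/8 ≈ -420.38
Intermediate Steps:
t(R) = 1/(4 + R)
g(O) = O³
Q(s) = ⅛ (Q(s) = 1/(4 + 4) = 1/8 = ⅛)
-19*(22 + Q(g(2))) = -19*(22 + ⅛) = -19*177/8 = -3363/8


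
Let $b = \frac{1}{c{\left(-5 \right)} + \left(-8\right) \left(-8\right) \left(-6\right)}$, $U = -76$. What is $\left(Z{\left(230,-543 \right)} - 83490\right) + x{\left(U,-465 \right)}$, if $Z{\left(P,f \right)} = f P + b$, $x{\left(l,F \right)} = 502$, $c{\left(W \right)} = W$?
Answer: $- \frac{80864543}{389} \approx -2.0788 \cdot 10^{5}$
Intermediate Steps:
$b = - \frac{1}{389}$ ($b = \frac{1}{-5 + \left(-8\right) \left(-8\right) \left(-6\right)} = \frac{1}{-5 + 64 \left(-6\right)} = \frac{1}{-5 - 384} = \frac{1}{-389} = - \frac{1}{389} \approx -0.0025707$)
$Z{\left(P,f \right)} = - \frac{1}{389} + P f$ ($Z{\left(P,f \right)} = f P - \frac{1}{389} = P f - \frac{1}{389} = - \frac{1}{389} + P f$)
$\left(Z{\left(230,-543 \right)} - 83490\right) + x{\left(U,-465 \right)} = \left(\left(- \frac{1}{389} + 230 \left(-543\right)\right) - 83490\right) + 502 = \left(\left(- \frac{1}{389} - 124890\right) - 83490\right) + 502 = \left(- \frac{48582211}{389} - 83490\right) + 502 = - \frac{81059821}{389} + 502 = - \frac{80864543}{389}$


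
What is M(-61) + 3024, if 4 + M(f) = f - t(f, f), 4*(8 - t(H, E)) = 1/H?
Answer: 720043/244 ≈ 2951.0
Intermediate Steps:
t(H, E) = 8 - 1/(4*H)
M(f) = -12 + f + 1/(4*f) (M(f) = -4 + (f - (8 - 1/(4*f))) = -4 + (f + (-8 + 1/(4*f))) = -4 + (-8 + f + 1/(4*f)) = -12 + f + 1/(4*f))
M(-61) + 3024 = (-12 - 61 + (¼)/(-61)) + 3024 = (-12 - 61 + (¼)*(-1/61)) + 3024 = (-12 - 61 - 1/244) + 3024 = -17813/244 + 3024 = 720043/244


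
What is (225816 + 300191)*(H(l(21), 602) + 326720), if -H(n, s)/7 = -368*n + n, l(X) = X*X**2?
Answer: 12686357281603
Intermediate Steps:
l(X) = X**3
H(n, s) = 2569*n (H(n, s) = -7*(-368*n + n) = -(-2569)*n = 2569*n)
(225816 + 300191)*(H(l(21), 602) + 326720) = (225816 + 300191)*(2569*21**3 + 326720) = 526007*(2569*9261 + 326720) = 526007*(23791509 + 326720) = 526007*24118229 = 12686357281603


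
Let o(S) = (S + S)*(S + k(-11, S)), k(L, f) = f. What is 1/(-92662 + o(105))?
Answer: -1/48562 ≈ -2.0592e-5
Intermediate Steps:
o(S) = 4*S**2 (o(S) = (S + S)*(S + S) = (2*S)*(2*S) = 4*S**2)
1/(-92662 + o(105)) = 1/(-92662 + 4*105**2) = 1/(-92662 + 4*11025) = 1/(-92662 + 44100) = 1/(-48562) = -1/48562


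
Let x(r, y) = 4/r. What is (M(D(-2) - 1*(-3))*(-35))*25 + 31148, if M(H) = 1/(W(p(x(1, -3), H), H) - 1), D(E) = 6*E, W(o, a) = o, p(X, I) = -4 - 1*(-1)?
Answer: 125467/4 ≈ 31367.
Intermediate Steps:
p(X, I) = -3 (p(X, I) = -4 + 1 = -3)
M(H) = -1/4 (M(H) = 1/(-3 - 1) = 1/(-4) = -1/4)
(M(D(-2) - 1*(-3))*(-35))*25 + 31148 = -1/4*(-35)*25 + 31148 = (35/4)*25 + 31148 = 875/4 + 31148 = 125467/4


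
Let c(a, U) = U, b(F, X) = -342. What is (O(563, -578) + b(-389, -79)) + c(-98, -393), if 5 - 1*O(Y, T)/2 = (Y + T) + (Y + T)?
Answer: -665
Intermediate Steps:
O(Y, T) = 10 - 4*T - 4*Y (O(Y, T) = 10 - 2*((Y + T) + (Y + T)) = 10 - 2*((T + Y) + (T + Y)) = 10 - 2*(2*T + 2*Y) = 10 + (-4*T - 4*Y) = 10 - 4*T - 4*Y)
(O(563, -578) + b(-389, -79)) + c(-98, -393) = ((10 - 4*(-578) - 4*563) - 342) - 393 = ((10 + 2312 - 2252) - 342) - 393 = (70 - 342) - 393 = -272 - 393 = -665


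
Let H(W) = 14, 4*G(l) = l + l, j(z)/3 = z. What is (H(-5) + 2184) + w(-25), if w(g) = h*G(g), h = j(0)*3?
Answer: 2198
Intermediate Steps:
j(z) = 3*z
G(l) = l/2 (G(l) = (l + l)/4 = (2*l)/4 = l/2)
h = 0 (h = (3*0)*3 = 0*3 = 0)
w(g) = 0 (w(g) = 0*(g/2) = 0)
(H(-5) + 2184) + w(-25) = (14 + 2184) + 0 = 2198 + 0 = 2198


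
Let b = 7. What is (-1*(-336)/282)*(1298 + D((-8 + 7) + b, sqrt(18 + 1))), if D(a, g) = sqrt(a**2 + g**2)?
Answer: 72688/47 + 56*sqrt(55)/47 ≈ 1555.4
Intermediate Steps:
(-1*(-336)/282)*(1298 + D((-8 + 7) + b, sqrt(18 + 1))) = (-1*(-336)/282)*(1298 + sqrt(((-8 + 7) + 7)**2 + (sqrt(18 + 1))**2)) = (336*(1/282))*(1298 + sqrt((-1 + 7)**2 + (sqrt(19))**2)) = 56*(1298 + sqrt(6**2 + 19))/47 = 56*(1298 + sqrt(36 + 19))/47 = 56*(1298 + sqrt(55))/47 = 72688/47 + 56*sqrt(55)/47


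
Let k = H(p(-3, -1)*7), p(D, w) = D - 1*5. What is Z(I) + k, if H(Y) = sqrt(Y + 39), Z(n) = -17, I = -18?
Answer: -17 + I*sqrt(17) ≈ -17.0 + 4.1231*I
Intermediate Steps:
p(D, w) = -5 + D (p(D, w) = D - 5 = -5 + D)
H(Y) = sqrt(39 + Y)
k = I*sqrt(17) (k = sqrt(39 + (-5 - 3)*7) = sqrt(39 - 8*7) = sqrt(39 - 56) = sqrt(-17) = I*sqrt(17) ≈ 4.1231*I)
Z(I) + k = -17 + I*sqrt(17)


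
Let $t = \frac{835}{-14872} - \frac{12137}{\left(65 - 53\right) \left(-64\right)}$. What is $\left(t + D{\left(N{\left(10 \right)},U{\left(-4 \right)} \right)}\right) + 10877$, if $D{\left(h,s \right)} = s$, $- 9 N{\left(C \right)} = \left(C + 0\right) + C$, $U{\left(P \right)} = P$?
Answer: $\frac{15545995099}{1427712} \approx 10889.0$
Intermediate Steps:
$N{\left(C \right)} = - \frac{2 C}{9}$ ($N{\left(C \right)} = - \frac{\left(C + 0\right) + C}{9} = - \frac{C + C}{9} = - \frac{2 C}{9}$)
$t = \frac{22482523}{1427712}$ ($t = 835 \left(- \frac{1}{14872}\right) - \frac{12137}{12 \left(-64\right)} = - \frac{835}{14872} - \frac{12137}{-768} = - \frac{835}{14872} - - \frac{12137}{768} = - \frac{835}{14872} + \frac{12137}{768} = \frac{22482523}{1427712} \approx 15.747$)
$\left(t + D{\left(N{\left(10 \right)},U{\left(-4 \right)} \right)}\right) + 10877 = \left(\frac{22482523}{1427712} - 4\right) + 10877 = \frac{16771675}{1427712} + 10877 = \frac{15545995099}{1427712}$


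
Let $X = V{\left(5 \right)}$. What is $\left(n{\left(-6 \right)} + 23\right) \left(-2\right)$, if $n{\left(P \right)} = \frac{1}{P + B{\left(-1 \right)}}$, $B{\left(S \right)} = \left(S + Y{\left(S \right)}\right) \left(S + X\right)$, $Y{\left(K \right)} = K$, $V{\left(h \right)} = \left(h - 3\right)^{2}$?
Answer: $- \frac{275}{6} \approx -45.833$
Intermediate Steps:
$V{\left(h \right)} = \left(-3 + h\right)^{2}$
$X = 4$ ($X = \left(-3 + 5\right)^{2} = 2^{2} = 4$)
$B{\left(S \right)} = 2 S \left(4 + S\right)$ ($B{\left(S \right)} = \left(S + S\right) \left(S + 4\right) = 2 S \left(4 + S\right)$)
$n{\left(P \right)} = \frac{1}{-6 + P}$ ($n{\left(P \right)} = \frac{1}{P + 2 \left(-1\right) \left(4 - 1\right)} = \frac{1}{P + 2 \left(-1\right) 3} = \frac{1}{P - 6} = \frac{1}{-6 + P}$)
$\left(n{\left(-6 \right)} + 23\right) \left(-2\right) = \left(\frac{1}{-6 - 6} + 23\right) \left(-2\right) = \left(\frac{1}{-12} + 23\right) \left(-2\right) = \left(- \frac{1}{12} + 23\right) \left(-2\right) = \frac{275}{12} \left(-2\right) = - \frac{275}{6}$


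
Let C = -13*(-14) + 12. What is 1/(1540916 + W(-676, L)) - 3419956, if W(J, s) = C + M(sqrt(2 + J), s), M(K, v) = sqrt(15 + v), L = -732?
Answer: (-3419956*sqrt(717) + 5270528391159*I)/(sqrt(717) - 1541110*I) ≈ -3.42e+6 + 2.9802e-8*I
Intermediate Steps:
C = 194 (C = 182 + 12 = 194)
W(J, s) = 194 + sqrt(15 + s)
1/(1540916 + W(-676, L)) - 3419956 = 1/(1540916 + (194 + sqrt(15 - 732))) - 3419956 = 1/(1540916 + (194 + sqrt(-717))) - 3419956 = 1/(1540916 + (194 + I*sqrt(717))) - 3419956 = 1/(1541110 + I*sqrt(717)) - 3419956 = -3419956 + 1/(1541110 + I*sqrt(717))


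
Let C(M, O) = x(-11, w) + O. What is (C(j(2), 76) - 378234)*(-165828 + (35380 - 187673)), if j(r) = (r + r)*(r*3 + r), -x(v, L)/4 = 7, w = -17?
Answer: 120308908506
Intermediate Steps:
x(v, L) = -28 (x(v, L) = -4*7 = -28)
j(r) = 8*r**2 (j(r) = (2*r)*(3*r + r) = (2*r)*(4*r) = 8*r**2)
C(M, O) = -28 + O
(C(j(2), 76) - 378234)*(-165828 + (35380 - 187673)) = ((-28 + 76) - 378234)*(-165828 + (35380 - 187673)) = (48 - 378234)*(-165828 - 152293) = -378186*(-318121) = 120308908506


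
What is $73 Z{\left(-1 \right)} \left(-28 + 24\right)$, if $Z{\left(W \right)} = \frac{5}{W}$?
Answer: $1460$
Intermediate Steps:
$73 Z{\left(-1 \right)} \left(-28 + 24\right) = 73 \frac{5}{-1} \left(-28 + 24\right) = 73 \cdot 5 \left(-1\right) \left(-4\right) = 73 \left(-5\right) \left(-4\right) = \left(-365\right) \left(-4\right) = 1460$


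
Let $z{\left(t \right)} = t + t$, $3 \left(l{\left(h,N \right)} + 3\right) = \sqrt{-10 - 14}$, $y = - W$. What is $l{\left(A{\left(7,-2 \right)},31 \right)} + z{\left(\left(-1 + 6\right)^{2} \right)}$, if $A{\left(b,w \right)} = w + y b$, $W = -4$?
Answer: $47 + \frac{2 i \sqrt{6}}{3} \approx 47.0 + 1.633 i$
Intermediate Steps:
$y = 4$ ($y = \left(-1\right) \left(-4\right) = 4$)
$A{\left(b,w \right)} = w + 4 b$
$l{\left(h,N \right)} = -3 + \frac{2 i \sqrt{6}}{3}$ ($l{\left(h,N \right)} = -3 + \frac{\sqrt{-10 - 14}}{3} = -3 + \frac{\sqrt{-24}}{3} = -3 + \frac{2 i \sqrt{6}}{3}$)
$z{\left(t \right)} = 2 t$
$l{\left(A{\left(7,-2 \right)},31 \right)} + z{\left(\left(-1 + 6\right)^{2} \right)} = \left(-3 + \frac{2 i \sqrt{6}}{3}\right) + 2 \left(-1 + 6\right)^{2} = \left(-3 + \frac{2 i \sqrt{6}}{3}\right) + 2 \cdot 5^{2} = \left(-3 + \frac{2 i \sqrt{6}}{3}\right) + 2 \cdot 25 = \left(-3 + \frac{2 i \sqrt{6}}{3}\right) + 50 = 47 + \frac{2 i \sqrt{6}}{3}$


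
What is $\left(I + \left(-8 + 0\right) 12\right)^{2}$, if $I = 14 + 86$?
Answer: $16$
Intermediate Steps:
$I = 100$
$\left(I + \left(-8 + 0\right) 12\right)^{2} = \left(100 + \left(-8 + 0\right) 12\right)^{2} = \left(100 - 96\right)^{2} = 4^{2} = 16$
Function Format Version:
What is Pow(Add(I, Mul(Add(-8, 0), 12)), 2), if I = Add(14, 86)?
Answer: 16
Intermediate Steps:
I = 100
Pow(Add(I, Mul(Add(-8, 0), 12)), 2) = Pow(Add(100, Mul(Add(-8, 0), 12)), 2) = Pow(Add(100, Mul(-8, 12)), 2) = Pow(Add(100, -96), 2) = Pow(4, 2) = 16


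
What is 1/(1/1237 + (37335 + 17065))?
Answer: 1237/67292801 ≈ 1.8382e-5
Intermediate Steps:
1/(1/1237 + (37335 + 17065)) = 1/(1/1237 + 54400) = 1/(67292801/1237) = 1237/67292801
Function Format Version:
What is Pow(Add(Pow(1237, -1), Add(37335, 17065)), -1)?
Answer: Rational(1237, 67292801) ≈ 1.8382e-5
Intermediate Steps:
Pow(Add(Pow(1237, -1), Add(37335, 17065)), -1) = Pow(Add(Rational(1, 1237), 54400), -1) = Pow(Rational(67292801, 1237), -1) = Rational(1237, 67292801)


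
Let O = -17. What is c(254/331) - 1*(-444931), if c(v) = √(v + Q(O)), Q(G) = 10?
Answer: 444931 + 18*√3641/331 ≈ 4.4493e+5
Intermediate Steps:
c(v) = √(10 + v) (c(v) = √(v + 10) = √(10 + v))
c(254/331) - 1*(-444931) = √(10 + 254/331) - 1*(-444931) = √(10 + 254*(1/331)) + 444931 = √(10 + 254/331) + 444931 = √(3564/331) + 444931 = 18*√3641/331 + 444931 = 444931 + 18*√3641/331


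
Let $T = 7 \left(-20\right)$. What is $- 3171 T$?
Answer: $443940$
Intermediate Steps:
$T = -140$
$- 3171 T = \left(-3171\right) \left(-140\right) = 443940$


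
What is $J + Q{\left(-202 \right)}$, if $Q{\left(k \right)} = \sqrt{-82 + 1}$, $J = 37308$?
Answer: $37308 + 9 i \approx 37308.0 + 9.0 i$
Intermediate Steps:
$Q{\left(k \right)} = 9 i$ ($Q{\left(k \right)} = \sqrt{-81} = 9 i$)
$J + Q{\left(-202 \right)} = 37308 + 9 i$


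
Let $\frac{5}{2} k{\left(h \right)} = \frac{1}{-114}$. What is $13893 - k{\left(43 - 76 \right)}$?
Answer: $\frac{3959506}{285} \approx 13893.0$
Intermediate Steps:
$k{\left(h \right)} = - \frac{1}{285}$ ($k{\left(h \right)} = \frac{2}{5 \left(-114\right)} = \frac{2}{5} \left(- \frac{1}{114}\right) = - \frac{1}{285}$)
$13893 - k{\left(43 - 76 \right)} = 13893 - - \frac{1}{285} = 13893 + \frac{1}{285} = \frac{3959506}{285}$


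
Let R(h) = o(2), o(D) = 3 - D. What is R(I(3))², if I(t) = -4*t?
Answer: 1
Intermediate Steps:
R(h) = 1 (R(h) = 3 - 1*2 = 3 - 2 = 1)
R(I(3))² = 1² = 1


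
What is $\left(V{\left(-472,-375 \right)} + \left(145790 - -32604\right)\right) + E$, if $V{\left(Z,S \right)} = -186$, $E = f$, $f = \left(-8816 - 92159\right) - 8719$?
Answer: $68514$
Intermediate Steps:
$f = -109694$ ($f = -100975 - 8719 = -109694$)
$E = -109694$
$\left(V{\left(-472,-375 \right)} + \left(145790 - -32604\right)\right) + E = \left(-186 + \left(145790 - -32604\right)\right) - 109694 = \left(-186 + \left(145790 + 32604\right)\right) - 109694 = \left(-186 + 178394\right) - 109694 = 178208 - 109694 = 68514$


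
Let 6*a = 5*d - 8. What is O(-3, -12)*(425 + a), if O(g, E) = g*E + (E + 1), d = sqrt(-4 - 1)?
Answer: 31775/3 + 125*I*sqrt(5)/6 ≈ 10592.0 + 46.585*I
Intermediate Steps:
d = I*sqrt(5) (d = sqrt(-5) = I*sqrt(5) ≈ 2.2361*I)
O(g, E) = 1 + E + E*g (O(g, E) = E*g + (1 + E) = 1 + E + E*g)
a = -4/3 + 5*I*sqrt(5)/6 (a = (5*(I*sqrt(5)) - 8)/6 = (5*I*sqrt(5) - 8)/6 = (-8 + 5*I*sqrt(5))/6 = -4/3 + 5*I*sqrt(5)/6 ≈ -1.3333 + 1.8634*I)
O(-3, -12)*(425 + a) = (1 - 12 - 12*(-3))*(425 + (-4/3 + 5*I*sqrt(5)/6)) = (1 - 12 + 36)*(1271/3 + 5*I*sqrt(5)/6) = 25*(1271/3 + 5*I*sqrt(5)/6) = 31775/3 + 125*I*sqrt(5)/6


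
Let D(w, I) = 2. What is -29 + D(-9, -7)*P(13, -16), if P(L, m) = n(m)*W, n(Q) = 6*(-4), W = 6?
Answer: -317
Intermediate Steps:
n(Q) = -24
P(L, m) = -144 (P(L, m) = -24*6 = -144)
-29 + D(-9, -7)*P(13, -16) = -29 + 2*(-144) = -29 - 288 = -317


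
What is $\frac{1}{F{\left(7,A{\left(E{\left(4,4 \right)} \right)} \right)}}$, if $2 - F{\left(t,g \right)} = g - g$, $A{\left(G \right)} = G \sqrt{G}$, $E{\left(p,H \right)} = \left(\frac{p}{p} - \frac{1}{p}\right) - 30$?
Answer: $\frac{1}{2} \approx 0.5$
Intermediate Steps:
$E{\left(p,H \right)} = -29 - \frac{1}{p}$ ($E{\left(p,H \right)} = \left(1 - \frac{1}{p}\right) - 30 = -29 - \frac{1}{p}$)
$A{\left(G \right)} = G^{\frac{3}{2}}$
$F{\left(t,g \right)} = 2$ ($F{\left(t,g \right)} = 2 - \left(g - g\right) = 2 - 0 = 2 + 0 = 2$)
$\frac{1}{F{\left(7,A{\left(E{\left(4,4 \right)} \right)} \right)}} = \frac{1}{2}$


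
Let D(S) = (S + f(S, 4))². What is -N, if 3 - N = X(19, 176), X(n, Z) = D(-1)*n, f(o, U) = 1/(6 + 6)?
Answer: 1867/144 ≈ 12.965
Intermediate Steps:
f(o, U) = 1/12
D(S) = (1/12 + S)² (D(S) = (S + 1/12)² = (1/12 + S)²)
X(n, Z) = 121*n/144 (X(n, Z) = ((1 + 12*(-1))²/144)*n = ((1 - 12)²/144)*n = ((1/144)*(-11)²)*n = ((1/144)*121)*n = 121*n/144)
N = -1867/144 (N = 3 - 121*19/144 = 3 - 1*2299/144 = 3 - 2299/144 = -1867/144 ≈ -12.965)
-N = -1*(-1867/144) = 1867/144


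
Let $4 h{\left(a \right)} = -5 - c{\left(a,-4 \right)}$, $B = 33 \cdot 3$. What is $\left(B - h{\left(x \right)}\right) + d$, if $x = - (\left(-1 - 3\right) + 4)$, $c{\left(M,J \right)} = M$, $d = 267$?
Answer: $\frac{1469}{4} \approx 367.25$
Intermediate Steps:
$B = 99$
$x = 0$ ($x = - (-4 + 4) = \left(-1\right) 0 = 0$)
$h{\left(a \right)} = - \frac{5}{4} - \frac{a}{4}$ ($h{\left(a \right)} = \frac{-5 - a}{4} = - \frac{5}{4} - \frac{a}{4}$)
$\left(B - h{\left(x \right)}\right) + d = \left(99 - \left(- \frac{5}{4} - 0\right)\right) + 267 = \left(99 - \left(- \frac{5}{4} + 0\right)\right) + 267 = \left(99 - - \frac{5}{4}\right) + 267 = \left(99 + \frac{5}{4}\right) + 267 = \frac{401}{4} + 267 = \frac{1469}{4}$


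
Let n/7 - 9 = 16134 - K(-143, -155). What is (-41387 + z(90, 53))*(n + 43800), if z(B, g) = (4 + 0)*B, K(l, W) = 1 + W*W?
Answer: 466928287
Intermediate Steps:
K(l, W) = 1 + W²
n = -55181 (n = 63 + 7*(16134 - (1 + (-155)²)) = 63 + 7*(16134 - (1 + 24025)) = 63 + 7*(16134 - 1*24026) = 63 + 7*(16134 - 24026) = 63 + 7*(-7892) = 63 - 55244 = -55181)
z(B, g) = 4*B
(-41387 + z(90, 53))*(n + 43800) = (-41387 + 4*90)*(-55181 + 43800) = (-41387 + 360)*(-11381) = -41027*(-11381) = 466928287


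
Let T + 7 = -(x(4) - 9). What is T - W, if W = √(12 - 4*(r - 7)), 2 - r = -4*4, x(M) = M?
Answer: -2 - 4*I*√2 ≈ -2.0 - 5.6569*I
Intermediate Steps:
T = -2 (T = -7 - (4 - 9) = -7 - 1*(-5) = -7 + 5 = -2)
r = 18 (r = 2 - (-4)*4 = 2 - 1*(-16) = 2 + 16 = 18)
W = 4*I*√2 (W = √(12 - 4*(18 - 7)) = √(12 - 4*11) = √(12 - 44) = √(-32) = 4*I*√2 ≈ 5.6569*I)
T - W = -2 - 4*I*√2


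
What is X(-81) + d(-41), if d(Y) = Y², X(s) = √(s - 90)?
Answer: 1681 + 3*I*√19 ≈ 1681.0 + 13.077*I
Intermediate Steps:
X(s) = √(-90 + s)
X(-81) + d(-41) = √(-90 - 81) + (-41)² = √(-171) + 1681 = 3*I*√19 + 1681 = 1681 + 3*I*√19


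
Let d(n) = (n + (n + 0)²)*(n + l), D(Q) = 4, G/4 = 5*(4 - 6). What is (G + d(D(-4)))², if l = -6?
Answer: 6400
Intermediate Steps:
G = -40 (G = 4*(5*(4 - 6)) = 4*(5*(-2)) = 4*(-10) = -40)
d(n) = (-6 + n)*(n + n²) (d(n) = (n + (n + 0)²)*(n - 6) = (n + n²)*(-6 + n) = (-6 + n)*(n + n²))
(G + d(D(-4)))² = (-40 + 4*(-6 + 4² - 5*4))² = (-40 + 4*(-6 + 16 - 20))² = (-40 + 4*(-10))² = (-40 - 40)² = (-80)² = 6400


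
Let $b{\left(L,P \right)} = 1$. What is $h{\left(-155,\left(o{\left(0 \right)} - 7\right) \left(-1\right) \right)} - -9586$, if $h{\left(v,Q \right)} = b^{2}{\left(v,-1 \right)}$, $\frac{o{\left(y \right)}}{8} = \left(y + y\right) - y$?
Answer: $9587$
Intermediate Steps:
$o{\left(y \right)} = 8 y$ ($o{\left(y \right)} = 8 \left(\left(y + y\right) - y\right) = 8 \left(2 y - y\right) = 8 y$)
$h{\left(v,Q \right)} = 1$ ($h{\left(v,Q \right)} = 1^{2} = 1$)
$h{\left(-155,\left(o{\left(0 \right)} - 7\right) \left(-1\right) \right)} - -9586 = 1 - -9586 = 1 + 9586 = 9587$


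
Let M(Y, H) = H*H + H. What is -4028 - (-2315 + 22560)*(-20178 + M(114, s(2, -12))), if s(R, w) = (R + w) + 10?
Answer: 408499582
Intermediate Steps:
s(R, w) = 10 + R + w
M(Y, H) = H + H² (M(Y, H) = H² + H = H + H²)
-4028 - (-2315 + 22560)*(-20178 + M(114, s(2, -12))) = -4028 - (-2315 + 22560)*(-20178 + (10 + 2 - 12)*(1 + (10 + 2 - 12))) = -4028 - 20245*(-20178 + 0*(1 + 0)) = -4028 - 20245*(-20178 + 0*1) = -4028 - 20245*(-20178 + 0) = -4028 - 20245*(-20178) = -4028 - 1*(-408503610) = -4028 + 408503610 = 408499582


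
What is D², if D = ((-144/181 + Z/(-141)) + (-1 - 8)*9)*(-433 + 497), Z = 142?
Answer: 18291277106581504/651321441 ≈ 2.8083e+7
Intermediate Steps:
D = -135245248/25521 (D = ((-144/181 + 142/(-141)) + (-1 - 8)*9)*(-433 + 497) = ((-144*1/181 + 142*(-1/141)) - 9*9)*64 = ((-144/181 - 142/141) - 81)*64 = (-46006/25521 - 81)*64 = -2113207/25521*64 = -135245248/25521 ≈ -5299.4)
D² = (-135245248/25521)² = 18291277106581504/651321441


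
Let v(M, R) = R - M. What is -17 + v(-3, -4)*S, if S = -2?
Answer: -15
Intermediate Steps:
-17 + v(-3, -4)*S = -17 + (-4 - 1*(-3))*(-2) = -17 + (-4 + 3)*(-2) = -17 - 1*(-2) = -17 + 2 = -15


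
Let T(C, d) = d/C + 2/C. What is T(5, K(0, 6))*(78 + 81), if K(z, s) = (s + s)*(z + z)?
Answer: 318/5 ≈ 63.600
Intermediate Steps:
K(z, s) = 4*s*z (K(z, s) = (2*s)*(2*z) = 4*s*z)
T(C, d) = 2/C + d/C
T(5, K(0, 6))*(78 + 81) = ((2 + 4*6*0)/5)*(78 + 81) = ((2 + 0)/5)*159 = ((⅕)*2)*159 = (⅖)*159 = 318/5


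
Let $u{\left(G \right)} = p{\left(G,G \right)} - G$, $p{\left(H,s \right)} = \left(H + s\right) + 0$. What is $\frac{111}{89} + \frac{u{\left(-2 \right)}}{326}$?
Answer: $\frac{18004}{14507} \approx 1.2411$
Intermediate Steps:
$p{\left(H,s \right)} = H + s$
$u{\left(G \right)} = G$ ($u{\left(G \right)} = \left(G + G\right) - G = 2 G - G = G$)
$\frac{111}{89} + \frac{u{\left(-2 \right)}}{326} = \frac{111}{89} - \frac{2}{326} = 111 \cdot \frac{1}{89} - \frac{1}{163} = \frac{111}{89} - \frac{1}{163} = \frac{18004}{14507}$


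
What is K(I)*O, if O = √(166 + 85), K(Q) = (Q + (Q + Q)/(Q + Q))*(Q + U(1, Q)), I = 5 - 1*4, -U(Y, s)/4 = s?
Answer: -6*√251 ≈ -95.058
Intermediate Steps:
U(Y, s) = -4*s
I = 1 (I = 5 - 4 = 1)
K(Q) = -3*Q*(1 + Q) (K(Q) = (Q + (Q + Q)/(Q + Q))*(Q - 4*Q) = (Q + (2*Q)/((2*Q)))*(-3*Q) = (Q + (2*Q)*(1/(2*Q)))*(-3*Q) = (Q + 1)*(-3*Q) = (1 + Q)*(-3*Q) = -3*Q*(1 + Q))
O = √251 ≈ 15.843
K(I)*O = (3*1*(-1 - 1*1))*√251 = (3*1*(-1 - 1))*√251 = (3*1*(-2))*√251 = -6*√251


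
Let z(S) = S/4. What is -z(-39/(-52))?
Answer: -3/16 ≈ -0.18750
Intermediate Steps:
z(S) = S/4 (z(S) = S*(¼) = S/4)
-z(-39/(-52)) = -(-39/(-52))/4 = -(-39*(-1/52))/4 = -3/(4*4) = -1*3/16 = -3/16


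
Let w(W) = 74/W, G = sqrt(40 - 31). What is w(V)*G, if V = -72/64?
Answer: -592/3 ≈ -197.33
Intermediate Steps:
V = -9/8 (V = -72*1/64 = -9/8 ≈ -1.1250)
G = 3 (G = sqrt(9) = 3)
w(V)*G = (74/(-9/8))*3 = (74*(-8/9))*3 = -592/9*3 = -592/3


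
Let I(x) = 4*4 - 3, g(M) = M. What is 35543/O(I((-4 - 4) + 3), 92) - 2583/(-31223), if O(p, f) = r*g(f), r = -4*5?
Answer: -1105006369/57450320 ≈ -19.234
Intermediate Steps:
r = -20
I(x) = 13 (I(x) = 16 - 3 = 13)
O(p, f) = -20*f
35543/O(I((-4 - 4) + 3), 92) - 2583/(-31223) = 35543/((-20*92)) - 2583/(-31223) = 35543/(-1840) - 2583*(-1/31223) = 35543*(-1/1840) + 2583/31223 = -35543/1840 + 2583/31223 = -1105006369/57450320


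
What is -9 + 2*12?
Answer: 15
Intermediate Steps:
-9 + 2*12 = -9 + 24 = 15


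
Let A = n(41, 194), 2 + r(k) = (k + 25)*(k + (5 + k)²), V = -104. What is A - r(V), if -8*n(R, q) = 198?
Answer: 3064161/4 ≈ 7.6604e+5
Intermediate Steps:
r(k) = -2 + (25 + k)*(k + (5 + k)²) (r(k) = -2 + (k + 25)*(k + (5 + k)²) = -2 + (25 + k)*(k + (5 + k)²))
n(R, q) = -99/4 (n(R, q) = -⅛*198 = -99/4)
A = -99/4 ≈ -24.750
A - r(V) = -99/4 - (623 + (-104)³ + 36*(-104)² + 300*(-104)) = -99/4 - (623 - 1124864 + 36*10816 - 31200) = -99/4 - (623 - 1124864 + 389376 - 31200) = -99/4 - 1*(-766065) = -99/4 + 766065 = 3064161/4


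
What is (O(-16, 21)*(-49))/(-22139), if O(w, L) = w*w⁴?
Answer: -51380224/22139 ≈ -2320.8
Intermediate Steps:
O(w, L) = w⁵
(O(-16, 21)*(-49))/(-22139) = ((-16)⁵*(-49))/(-22139) = -1048576*(-49)*(-1/22139) = 51380224*(-1/22139) = -51380224/22139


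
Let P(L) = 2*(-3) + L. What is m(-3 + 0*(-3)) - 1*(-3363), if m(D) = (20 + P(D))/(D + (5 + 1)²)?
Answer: 10090/3 ≈ 3363.3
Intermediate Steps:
P(L) = -6 + L
m(D) = (14 + D)/(36 + D) (m(D) = (20 + (-6 + D))/(D + (5 + 1)²) = (14 + D)/(D + 6²) = (14 + D)/(D + 36) = (14 + D)/(36 + D))
m(-3 + 0*(-3)) - 1*(-3363) = (14 + (-3 + 0*(-3)))/(36 + (-3 + 0*(-3))) - 1*(-3363) = (14 + (-3 + 0))/(36 + (-3 + 0)) + 3363 = (14 - 3)/(36 - 3) + 3363 = 11/33 + 3363 = (1/33)*11 + 3363 = ⅓ + 3363 = 10090/3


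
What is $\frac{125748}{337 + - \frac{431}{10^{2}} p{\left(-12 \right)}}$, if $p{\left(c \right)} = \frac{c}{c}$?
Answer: $\frac{12574800}{33269} \approx 377.97$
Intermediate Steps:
$p{\left(c \right)} = 1$
$\frac{125748}{337 + - \frac{431}{10^{2}} p{\left(-12 \right)}} = \frac{125748}{337 + - \frac{431}{10^{2}} \cdot 1} = \frac{125748}{337 + - \frac{431}{100} \cdot 1} = \frac{125748}{337 + \left(-431\right) \frac{1}{100} \cdot 1} = \frac{125748}{337 - \frac{431}{100}} = \frac{125748}{\frac{33269}{100}} = 125748 \cdot \frac{100}{33269} = \frac{12574800}{33269}$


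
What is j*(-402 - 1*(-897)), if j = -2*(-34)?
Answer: 33660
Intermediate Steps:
j = 68
j*(-402 - 1*(-897)) = 68*(-402 - 1*(-897)) = 68*(-402 + 897) = 68*495 = 33660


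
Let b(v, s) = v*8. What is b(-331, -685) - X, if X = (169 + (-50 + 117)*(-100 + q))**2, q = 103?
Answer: -139548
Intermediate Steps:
b(v, s) = 8*v
X = 136900 (X = (169 + (-50 + 117)*(-100 + 103))**2 = (169 + 67*3)**2 = (169 + 201)**2 = 370**2 = 136900)
b(-331, -685) - X = 8*(-331) - 1*136900 = -2648 - 136900 = -139548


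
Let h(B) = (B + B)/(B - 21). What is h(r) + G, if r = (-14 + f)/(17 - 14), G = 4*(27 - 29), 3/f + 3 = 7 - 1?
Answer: -291/38 ≈ -7.6579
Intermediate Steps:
f = 1 (f = 3/(-3 + (7 - 1)) = 3/(-3 + 6) = 3/3 = 3*(1/3) = 1)
G = -8 (G = 4*(-2) = -8)
r = -13/3 (r = (-14 + 1)/(17 - 14) = -13/3 ≈ -4.3333)
h(B) = 2*B/(-21 + B) (h(B) = (2*B)/(-21 + B) = 2*B/(-21 + B))
h(r) + G = 2*(-13/3)/(-21 - 13/3) - 8 = 2*(-13/3)/(-76/3) - 8 = 2*(-13/3)*(-3/76) - 8 = 13/38 - 8 = -291/38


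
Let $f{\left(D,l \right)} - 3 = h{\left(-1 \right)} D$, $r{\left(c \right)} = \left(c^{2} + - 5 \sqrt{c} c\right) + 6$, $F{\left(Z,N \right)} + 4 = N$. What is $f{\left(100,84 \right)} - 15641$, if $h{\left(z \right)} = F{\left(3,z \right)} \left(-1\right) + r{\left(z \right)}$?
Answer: $-14438 + 500 i \approx -14438.0 + 500.0 i$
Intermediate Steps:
$F{\left(Z,N \right)} = -4 + N$
$r{\left(c \right)} = 6 + c^{2} - 5 c^{\frac{3}{2}}$ ($r{\left(c \right)} = \left(c^{2} - 5 c^{\frac{3}{2}}\right) + 6 = 6 + c^{2} - 5 c^{\frac{3}{2}}$)
$h{\left(z \right)} = 10 + z^{2} - z - 5 z^{\frac{3}{2}}$ ($h{\left(z \right)} = \left(-4 + z\right) \left(-1\right) + \left(6 + z^{2} - 5 z^{\frac{3}{2}}\right) = \left(4 - z\right) + \left(6 + z^{2} - 5 z^{\frac{3}{2}}\right) = 10 + z^{2} - z - 5 z^{\frac{3}{2}}$)
$f{\left(D,l \right)} = 3 + D \left(12 + 5 i\right)$ ($f{\left(D,l \right)} = 3 + \left(10 + \left(-1\right)^{2} - -1 - 5 \left(-1\right)^{\frac{3}{2}}\right) D = 3 + \left(10 + 1 + 1 - 5 \left(- i\right)\right) D = 3 + \left(10 + 1 + 1 + 5 i\right) D = 3 + \left(12 + 5 i\right) D = 3 + D \left(12 + 5 i\right)$)
$f{\left(100,84 \right)} - 15641 = \left(3 + 100 \left(12 + 5 i\right)\right) - 15641 = \left(3 + \left(1200 + 500 i\right)\right) - 15641 = \left(1203 + 500 i\right) - 15641 = -14438 + 500 i$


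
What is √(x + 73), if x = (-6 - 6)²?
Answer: √217 ≈ 14.731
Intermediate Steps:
x = 144 (x = (-12)² = 144)
√(x + 73) = √(144 + 73) = √217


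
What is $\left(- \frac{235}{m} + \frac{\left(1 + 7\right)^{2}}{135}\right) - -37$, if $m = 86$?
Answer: $\frac{403349}{11610} \approx 34.742$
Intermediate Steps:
$\left(- \frac{235}{m} + \frac{\left(1 + 7\right)^{2}}{135}\right) - -37 = \left(- \frac{235}{86} + \frac{\left(1 + 7\right)^{2}}{135}\right) - -37 = \left(\left(-235\right) \frac{1}{86} + 8^{2} \cdot \frac{1}{135}\right) + 37 = \left(- \frac{235}{86} + 64 \cdot \frac{1}{135}\right) + 37 = \left(- \frac{235}{86} + \frac{64}{135}\right) + 37 = - \frac{26221}{11610} + 37 = \frac{403349}{11610}$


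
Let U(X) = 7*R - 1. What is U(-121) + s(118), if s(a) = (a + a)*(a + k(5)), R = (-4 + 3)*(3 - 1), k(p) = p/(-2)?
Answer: 27243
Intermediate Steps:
k(p) = -p/2 (k(p) = p*(-½) = -p/2)
R = -2 (R = -1*2 = -2)
U(X) = -15 (U(X) = 7*(-2) - 1 = -14 - 1 = -15)
s(a) = 2*a*(-5/2 + a) (s(a) = (a + a)*(a - ½*5) = (2*a)*(a - 5/2) = (2*a)*(-5/2 + a) = 2*a*(-5/2 + a))
U(-121) + s(118) = -15 + 118*(-5 + 2*118) = -15 + 118*(-5 + 236) = -15 + 118*231 = -15 + 27258 = 27243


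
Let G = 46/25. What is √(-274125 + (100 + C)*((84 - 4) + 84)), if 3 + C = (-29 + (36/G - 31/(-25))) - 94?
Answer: I*√3636570089/115 ≈ 524.38*I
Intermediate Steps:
G = 46/25 (G = 46*(1/25) = 46/25 ≈ 1.8400)
C = -60487/575 (C = -3 + ((-29 + (36/(46/25) - 31/(-25))) - 94) = -3 + ((-29 + (36*(25/46) - 31*(-1/25))) - 94) = -3 + ((-29 + (450/23 + 31/25)) - 94) = -3 + ((-29 + 11963/575) - 94) = -3 + (-4712/575 - 94) = -3 - 58762/575 = -60487/575 ≈ -105.19)
√(-274125 + (100 + C)*((84 - 4) + 84)) = √(-274125 + (100 - 60487/575)*((84 - 4) + 84)) = √(-274125 - 2987*(80 + 84)/575) = √(-274125 - 2987/575*164) = √(-274125 - 489868/575) = √(-158111743/575) = I*√3636570089/115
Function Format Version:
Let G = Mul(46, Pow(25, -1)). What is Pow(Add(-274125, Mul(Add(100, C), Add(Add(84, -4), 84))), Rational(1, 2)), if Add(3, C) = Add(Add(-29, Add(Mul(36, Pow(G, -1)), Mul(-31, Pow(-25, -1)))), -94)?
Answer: Mul(Rational(1, 115), I, Pow(3636570089, Rational(1, 2))) ≈ Mul(524.38, I)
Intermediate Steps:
G = Rational(46, 25) (G = Mul(46, Rational(1, 25)) = Rational(46, 25) ≈ 1.8400)
C = Rational(-60487, 575) (C = Add(-3, Add(Add(-29, Add(Mul(36, Pow(Rational(46, 25), -1)), Mul(-31, Pow(-25, -1)))), -94)) = Add(-3, Add(Add(-29, Add(Mul(36, Rational(25, 46)), Mul(-31, Rational(-1, 25)))), -94)) = Add(-3, Add(Add(-29, Add(Rational(450, 23), Rational(31, 25))), -94)) = Add(-3, Add(Add(-29, Rational(11963, 575)), -94)) = Add(-3, Add(Rational(-4712, 575), -94)) = Add(-3, Rational(-58762, 575)) = Rational(-60487, 575) ≈ -105.19)
Pow(Add(-274125, Mul(Add(100, C), Add(Add(84, -4), 84))), Rational(1, 2)) = Pow(Add(-274125, Mul(Add(100, Rational(-60487, 575)), Add(Add(84, -4), 84))), Rational(1, 2)) = Pow(Add(-274125, Mul(Rational(-2987, 575), Add(80, 84))), Rational(1, 2)) = Pow(Add(-274125, Mul(Rational(-2987, 575), 164)), Rational(1, 2)) = Pow(Add(-274125, Rational(-489868, 575)), Rational(1, 2)) = Pow(Rational(-158111743, 575), Rational(1, 2)) = Mul(Rational(1, 115), I, Pow(3636570089, Rational(1, 2)))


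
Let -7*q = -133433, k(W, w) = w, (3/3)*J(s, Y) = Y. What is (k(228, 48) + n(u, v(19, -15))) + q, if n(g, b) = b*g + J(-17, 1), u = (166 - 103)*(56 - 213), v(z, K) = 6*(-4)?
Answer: 1795464/7 ≈ 2.5649e+5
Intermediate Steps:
v(z, K) = -24
J(s, Y) = Y
u = -9891 (u = 63*(-157) = -9891)
n(g, b) = 1 + b*g (n(g, b) = b*g + 1 = 1 + b*g)
q = 133433/7 (q = -⅐*(-133433) = 133433/7 ≈ 19062.)
(k(228, 48) + n(u, v(19, -15))) + q = (48 + (1 - 24*(-9891))) + 133433/7 = (48 + (1 + 237384)) + 133433/7 = (48 + 237385) + 133433/7 = 237433 + 133433/7 = 1795464/7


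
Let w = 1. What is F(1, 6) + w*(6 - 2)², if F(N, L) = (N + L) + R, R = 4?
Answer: 27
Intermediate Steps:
F(N, L) = 4 + L + N (F(N, L) = (N + L) + 4 = (L + N) + 4 = 4 + L + N)
F(1, 6) + w*(6 - 2)² = (4 + 6 + 1) + 1*(6 - 2)² = 11 + 1*4² = 11 + 1*16 = 11 + 16 = 27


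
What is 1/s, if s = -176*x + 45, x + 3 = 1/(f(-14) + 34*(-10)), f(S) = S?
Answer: 177/101509 ≈ 0.0017437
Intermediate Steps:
x = -1063/354 (x = -3 + 1/(-14 + 34*(-10)) = -3 + 1/(-14 - 340) = -3 + 1/(-354) = -3 - 1/354 = -1063/354 ≈ -3.0028)
s = 101509/177 (s = -176*(-1063/354) + 45 = 93544/177 + 45 = 101509/177 ≈ 573.50)
1/s = 1/(101509/177) = 177/101509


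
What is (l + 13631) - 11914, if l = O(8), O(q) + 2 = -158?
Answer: 1557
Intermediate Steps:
O(q) = -160 (O(q) = -2 - 158 = -160)
l = -160
(l + 13631) - 11914 = (-160 + 13631) - 11914 = 13471 - 11914 = 1557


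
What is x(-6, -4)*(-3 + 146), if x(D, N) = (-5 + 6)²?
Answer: 143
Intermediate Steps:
x(D, N) = 1 (x(D, N) = 1² = 1)
x(-6, -4)*(-3 + 146) = 1*(-3 + 146) = 1*143 = 143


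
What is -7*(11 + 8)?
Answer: -133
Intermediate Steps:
-7*(11 + 8) = -7*19 = -133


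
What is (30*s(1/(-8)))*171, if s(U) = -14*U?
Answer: 17955/2 ≈ 8977.5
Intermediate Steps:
(30*s(1/(-8)))*171 = (30*(-14/(-8)))*171 = (30*(-14*(-⅛)))*171 = (30*(7/4))*171 = (105/2)*171 = 17955/2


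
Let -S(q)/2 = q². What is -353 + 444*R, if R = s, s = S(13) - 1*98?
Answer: -193937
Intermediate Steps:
S(q) = -2*q²
s = -436 (s = -2*13² - 1*98 = -2*169 - 98 = -338 - 98 = -436)
R = -436
-353 + 444*R = -353 + 444*(-436) = -353 - 193584 = -193937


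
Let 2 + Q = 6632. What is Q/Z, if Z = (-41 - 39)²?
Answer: 663/640 ≈ 1.0359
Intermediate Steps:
Q = 6630 (Q = -2 + 6632 = 6630)
Z = 6400 (Z = (-80)² = 6400)
Q/Z = 6630/6400 = 6630*(1/6400) = 663/640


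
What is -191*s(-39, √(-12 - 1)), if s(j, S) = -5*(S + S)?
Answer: 1910*I*√13 ≈ 6886.6*I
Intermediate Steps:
s(j, S) = -10*S
-191*s(-39, √(-12 - 1)) = -(-1910)*√(-12 - 1) = -(-1910)*√(-13) = -(-1910)*I*√13 = 1910*I*√13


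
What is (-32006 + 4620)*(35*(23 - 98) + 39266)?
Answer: -1003450426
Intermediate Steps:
(-32006 + 4620)*(35*(23 - 98) + 39266) = -27386*(35*(-75) + 39266) = -27386*(-2625 + 39266) = -27386*36641 = -1003450426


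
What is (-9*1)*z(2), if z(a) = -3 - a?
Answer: 45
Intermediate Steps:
(-9*1)*z(2) = (-9*1)*(-3 - 1*2) = -9*(-3 - 2) = -9*(-5) = 45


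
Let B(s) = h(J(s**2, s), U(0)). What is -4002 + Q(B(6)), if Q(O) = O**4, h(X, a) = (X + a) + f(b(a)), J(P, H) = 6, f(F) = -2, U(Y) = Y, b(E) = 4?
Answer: -3746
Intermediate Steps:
h(X, a) = -2 + X + a (h(X, a) = (X + a) - 2 = -2 + X + a)
B(s) = 4 (B(s) = -2 + 6 + 0 = 4)
-4002 + Q(B(6)) = -4002 + 4**4 = -4002 + 256 = -3746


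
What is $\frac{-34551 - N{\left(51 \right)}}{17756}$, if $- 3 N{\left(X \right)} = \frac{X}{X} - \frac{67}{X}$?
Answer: $- \frac{5286319}{2716668} \approx -1.9459$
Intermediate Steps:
$N{\left(X \right)} = - \frac{1}{3} + \frac{67}{3 X}$ ($N{\left(X \right)} = - \frac{\frac{X}{X} - \frac{67}{X}}{3} = - \frac{1 - \frac{67}{X}}{3} = - \frac{1}{3} + \frac{67}{3 X}$)
$\frac{-34551 - N{\left(51 \right)}}{17756} = \frac{-34551 - \frac{67 - 51}{3 \cdot 51}}{17756} = \left(-34551 - \frac{1}{3} \cdot \frac{1}{51} \left(67 - 51\right)\right) \frac{1}{17756} = \left(-34551 - \frac{1}{3} \cdot \frac{1}{51} \cdot 16\right) \frac{1}{17756} = \left(-34551 - \frac{16}{153}\right) \frac{1}{17756} = \left(- \frac{5286319}{153}\right) \frac{1}{17756} = - \frac{5286319}{2716668}$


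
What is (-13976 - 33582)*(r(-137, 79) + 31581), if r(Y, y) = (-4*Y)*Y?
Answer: 2068535210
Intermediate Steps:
r(Y, y) = -4*Y**2
(-13976 - 33582)*(r(-137, 79) + 31581) = (-13976 - 33582)*(-4*(-137)**2 + 31581) = -47558*(-4*18769 + 31581) = -47558*(-75076 + 31581) = -47558*(-43495) = 2068535210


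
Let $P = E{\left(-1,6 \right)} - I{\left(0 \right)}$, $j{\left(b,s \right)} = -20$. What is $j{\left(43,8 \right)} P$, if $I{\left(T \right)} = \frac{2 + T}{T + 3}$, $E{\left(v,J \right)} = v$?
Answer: $\frac{100}{3} \approx 33.333$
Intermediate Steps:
$I{\left(T \right)} = \frac{2 + T}{3 + T}$
$P = - \frac{5}{3}$ ($P = -1 - \frac{2 + 0}{3 + 0} = -1 - \frac{1}{3} \cdot 2 = -1 - \frac{2}{3} = - \frac{5}{3} \approx -1.6667$)
$j{\left(43,8 \right)} P = \left(-20\right) \left(- \frac{5}{3}\right) = \frac{100}{3}$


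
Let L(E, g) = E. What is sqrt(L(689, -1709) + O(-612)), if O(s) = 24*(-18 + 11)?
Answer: sqrt(521) ≈ 22.825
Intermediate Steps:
O(s) = -168 (O(s) = 24*(-7) = -168)
sqrt(L(689, -1709) + O(-612)) = sqrt(689 - 168) = sqrt(521)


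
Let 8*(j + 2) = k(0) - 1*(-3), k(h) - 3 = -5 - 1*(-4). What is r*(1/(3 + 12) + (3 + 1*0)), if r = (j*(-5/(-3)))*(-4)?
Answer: 253/9 ≈ 28.111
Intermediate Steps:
k(h) = 2 (k(h) = 3 + (-5 - 1*(-4)) = 3 + (-5 + 4) = 3 - 1 = 2)
j = -11/8 (j = -2 + (2 - 1*(-3))/8 = -2 + (2 + 3)/8 = -2 + (⅛)*5 = -2 + 5/8 = -11/8 ≈ -1.3750)
r = 55/6 (r = -(-55)/(8*(-3))*(-4) = -(-55)*(-1)/(8*3)*(-4) = -11/8*5/3*(-4) = -55/24*(-4) = 55/6 ≈ 9.1667)
r*(1/(3 + 12) + (3 + 1*0)) = 55*(1/(3 + 12) + (3 + 1*0))/6 = 55*(1/15 + (3 + 0))/6 = 55*(1/15 + 3)/6 = (55/6)*(46/15) = 253/9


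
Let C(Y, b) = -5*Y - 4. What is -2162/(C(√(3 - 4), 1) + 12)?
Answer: -17296/89 - 10810*I/89 ≈ -194.34 - 121.46*I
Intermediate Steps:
C(Y, b) = -4 - 5*Y
-2162/(C(√(3 - 4), 1) + 12) = -2162/((-4 - 5*√(3 - 4)) + 12) = -2162/((-4 - 5*I) + 12) = -2162*(8 + 5*I)/89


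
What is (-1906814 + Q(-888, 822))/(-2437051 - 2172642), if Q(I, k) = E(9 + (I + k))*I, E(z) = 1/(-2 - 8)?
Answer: 9533626/23048465 ≈ 0.41363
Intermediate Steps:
E(z) = -⅒ (E(z) = 1/(-10) = -⅒)
Q(I, k) = -I/10
(-1906814 + Q(-888, 822))/(-2437051 - 2172642) = (-1906814 - ⅒*(-888))/(-2437051 - 2172642) = (-1906814 + 444/5)/(-4609693) = -9533626/5*(-1/4609693) = 9533626/23048465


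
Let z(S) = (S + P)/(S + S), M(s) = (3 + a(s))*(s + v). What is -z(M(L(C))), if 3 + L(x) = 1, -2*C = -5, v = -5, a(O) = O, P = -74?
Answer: -81/14 ≈ -5.7857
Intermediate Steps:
C = 5/2 (C = -½*(-5) = 5/2 ≈ 2.5000)
L(x) = -2 (L(x) = -3 + 1 = -2)
M(s) = (-5 + s)*(3 + s) (M(s) = (3 + s)*(s - 5) = (3 + s)*(-5 + s) = (-5 + s)*(3 + s))
z(S) = (-74 + S)/(2*S) (z(S) = (S - 74)/(S + S) = (-74 + S)/((2*S)) = (-74 + S)*(1/(2*S)) = (-74 + S)/(2*S))
-z(M(L(C))) = -(-74 + (-15 + (-2)² - 2*(-2)))/(2*(-15 + (-2)² - 2*(-2))) = -(-74 + (-15 + 4 + 4))/(2*(-15 + 4 + 4)) = -(-74 - 7)/(2*(-7)) = -(-1)*(-81)/(2*7) = -1*81/14 = -81/14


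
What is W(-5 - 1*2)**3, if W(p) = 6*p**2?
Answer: 25412184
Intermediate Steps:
W(-5 - 1*2)**3 = (6*(-5 - 1*2)**2)**3 = (6*(-5 - 2)**2)**3 = (6*(-7)**2)**3 = (6*49)**3 = 294**3 = 25412184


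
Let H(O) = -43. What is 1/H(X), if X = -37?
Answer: -1/43 ≈ -0.023256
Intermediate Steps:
1/H(X) = 1/(-43) = -1/43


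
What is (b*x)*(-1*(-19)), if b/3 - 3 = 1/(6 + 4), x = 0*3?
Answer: 0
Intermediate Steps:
x = 0
b = 93/10 (b = 9 + 3/(6 + 4) = 9 + 3/10 = 93/10 ≈ 9.3000)
(b*x)*(-1*(-19)) = ((93/10)*0)*(-1*(-19)) = 0*19 = 0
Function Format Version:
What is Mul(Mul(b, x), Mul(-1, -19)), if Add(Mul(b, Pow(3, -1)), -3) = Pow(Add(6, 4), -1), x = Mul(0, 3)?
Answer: 0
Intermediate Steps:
x = 0
b = Rational(93, 10) (b = Add(9, Mul(3, Pow(Add(6, 4), -1))) = Add(9, Mul(3, Pow(10, -1))) = Add(9, Mul(3, Rational(1, 10))) = Add(9, Rational(3, 10)) = Rational(93, 10) ≈ 9.3000)
Mul(Mul(b, x), Mul(-1, -19)) = Mul(Mul(Rational(93, 10), 0), Mul(-1, -19)) = Mul(0, 19) = 0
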